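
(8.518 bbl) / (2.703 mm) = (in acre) 0.1238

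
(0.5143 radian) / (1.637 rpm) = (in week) 4.961e-06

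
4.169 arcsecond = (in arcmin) 0.06948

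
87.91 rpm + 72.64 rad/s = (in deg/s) 4689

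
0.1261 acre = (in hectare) 0.05103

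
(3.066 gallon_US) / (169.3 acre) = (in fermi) 1.694e+07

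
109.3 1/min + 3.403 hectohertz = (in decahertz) 34.21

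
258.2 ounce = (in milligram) 7.32e+06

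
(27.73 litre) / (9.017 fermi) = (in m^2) 3.075e+12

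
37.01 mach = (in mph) 2.819e+04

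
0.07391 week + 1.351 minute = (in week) 0.07404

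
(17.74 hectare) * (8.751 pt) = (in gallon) 1.447e+05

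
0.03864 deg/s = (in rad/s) 0.0006744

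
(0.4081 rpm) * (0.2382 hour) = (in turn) 5.833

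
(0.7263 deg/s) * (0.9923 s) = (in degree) 0.7207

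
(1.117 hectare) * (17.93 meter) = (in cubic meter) 2.003e+05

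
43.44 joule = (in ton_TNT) 1.038e-08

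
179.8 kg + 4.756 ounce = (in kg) 179.9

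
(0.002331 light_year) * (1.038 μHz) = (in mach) 6.723e+04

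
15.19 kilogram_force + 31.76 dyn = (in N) 149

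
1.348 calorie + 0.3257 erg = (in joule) 5.64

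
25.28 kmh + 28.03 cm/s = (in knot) 14.19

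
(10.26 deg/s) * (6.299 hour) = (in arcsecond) 8.376e+08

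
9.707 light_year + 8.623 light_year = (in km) 1.734e+14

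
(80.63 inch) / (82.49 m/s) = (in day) 2.874e-07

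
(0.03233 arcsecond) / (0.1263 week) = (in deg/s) 1.176e-10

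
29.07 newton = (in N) 29.07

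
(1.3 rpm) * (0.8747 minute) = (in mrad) 7145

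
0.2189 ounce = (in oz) 0.2189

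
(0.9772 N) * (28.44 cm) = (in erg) 2.779e+06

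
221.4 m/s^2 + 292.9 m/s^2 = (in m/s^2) 514.3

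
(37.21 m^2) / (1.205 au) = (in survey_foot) 6.772e-10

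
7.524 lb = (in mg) 3.413e+06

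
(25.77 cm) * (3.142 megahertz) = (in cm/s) 8.097e+07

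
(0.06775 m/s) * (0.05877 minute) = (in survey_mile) 0.0001484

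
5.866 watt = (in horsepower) 0.007866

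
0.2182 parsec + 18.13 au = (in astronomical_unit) 4.503e+04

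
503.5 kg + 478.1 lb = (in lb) 1588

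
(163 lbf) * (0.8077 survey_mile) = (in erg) 9.425e+12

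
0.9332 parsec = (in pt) 8.163e+19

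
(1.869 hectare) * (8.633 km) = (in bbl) 1.015e+09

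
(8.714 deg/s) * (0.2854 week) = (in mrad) 2.625e+07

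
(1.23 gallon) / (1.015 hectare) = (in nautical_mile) 2.477e-10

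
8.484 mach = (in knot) 5615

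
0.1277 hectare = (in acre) 0.3156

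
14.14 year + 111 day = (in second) 4.555e+08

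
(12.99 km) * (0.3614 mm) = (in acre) 0.00116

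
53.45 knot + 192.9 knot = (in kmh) 456.2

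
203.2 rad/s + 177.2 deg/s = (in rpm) 1970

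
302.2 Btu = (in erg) 3.188e+12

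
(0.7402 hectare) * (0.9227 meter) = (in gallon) 1.804e+06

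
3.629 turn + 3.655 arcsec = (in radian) 22.8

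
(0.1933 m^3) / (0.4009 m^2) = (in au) 3.223e-12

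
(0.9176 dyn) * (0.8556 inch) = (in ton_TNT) 4.766e-17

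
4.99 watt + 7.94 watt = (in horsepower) 0.01734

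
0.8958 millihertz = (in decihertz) 0.008958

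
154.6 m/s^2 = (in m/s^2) 154.6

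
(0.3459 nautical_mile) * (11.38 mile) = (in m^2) 1.173e+07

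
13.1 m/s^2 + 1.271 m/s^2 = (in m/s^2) 14.37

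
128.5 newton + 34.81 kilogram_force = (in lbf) 105.6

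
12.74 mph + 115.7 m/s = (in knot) 236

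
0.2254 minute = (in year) 4.288e-07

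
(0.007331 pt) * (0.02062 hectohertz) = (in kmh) 1.92e-05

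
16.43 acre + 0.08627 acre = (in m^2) 6.684e+04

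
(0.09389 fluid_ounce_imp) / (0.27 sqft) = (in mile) 6.608e-08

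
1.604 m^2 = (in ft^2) 17.27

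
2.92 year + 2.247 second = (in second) 9.209e+07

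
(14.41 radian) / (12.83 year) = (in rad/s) 3.561e-08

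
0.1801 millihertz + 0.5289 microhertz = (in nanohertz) 1.806e+05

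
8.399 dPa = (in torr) 0.0063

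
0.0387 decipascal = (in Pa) 0.00387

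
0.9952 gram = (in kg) 0.0009952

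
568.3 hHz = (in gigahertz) 5.683e-05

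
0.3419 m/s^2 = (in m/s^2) 0.3419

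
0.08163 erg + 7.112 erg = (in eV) 4.49e+12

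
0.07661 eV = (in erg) 1.227e-13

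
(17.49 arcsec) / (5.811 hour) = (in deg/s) 2.322e-07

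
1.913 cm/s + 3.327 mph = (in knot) 2.928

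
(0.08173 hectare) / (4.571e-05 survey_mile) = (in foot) 3.645e+04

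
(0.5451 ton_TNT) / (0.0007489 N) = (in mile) 1.892e+09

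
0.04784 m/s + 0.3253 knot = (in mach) 0.000632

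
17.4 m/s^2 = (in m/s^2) 17.4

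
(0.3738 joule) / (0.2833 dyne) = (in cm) 1.319e+07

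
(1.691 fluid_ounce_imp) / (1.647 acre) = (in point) 2.043e-05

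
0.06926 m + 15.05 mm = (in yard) 0.0922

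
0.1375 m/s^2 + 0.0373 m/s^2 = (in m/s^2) 0.1748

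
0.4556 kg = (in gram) 455.6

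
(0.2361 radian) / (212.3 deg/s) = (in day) 7.375e-07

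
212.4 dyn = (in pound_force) 0.0004775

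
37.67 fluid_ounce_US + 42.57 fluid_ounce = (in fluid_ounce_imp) 83.52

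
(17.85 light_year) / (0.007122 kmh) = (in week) 1.411e+14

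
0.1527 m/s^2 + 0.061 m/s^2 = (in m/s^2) 0.2137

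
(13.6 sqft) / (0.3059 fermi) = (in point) 1.171e+19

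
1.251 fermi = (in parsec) 4.054e-32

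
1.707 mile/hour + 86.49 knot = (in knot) 87.97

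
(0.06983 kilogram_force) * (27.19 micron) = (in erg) 186.2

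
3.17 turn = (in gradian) 1268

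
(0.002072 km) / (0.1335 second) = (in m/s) 15.52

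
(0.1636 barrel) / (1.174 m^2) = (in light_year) 2.342e-18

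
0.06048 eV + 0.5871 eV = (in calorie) 2.48e-20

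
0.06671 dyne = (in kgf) 6.803e-08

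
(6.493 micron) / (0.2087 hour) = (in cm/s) 8.642e-07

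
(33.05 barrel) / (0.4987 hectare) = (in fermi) 1.054e+12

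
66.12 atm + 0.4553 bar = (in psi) 978.3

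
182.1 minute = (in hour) 3.035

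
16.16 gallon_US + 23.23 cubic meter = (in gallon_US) 6153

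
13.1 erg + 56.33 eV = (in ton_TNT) 3.131e-16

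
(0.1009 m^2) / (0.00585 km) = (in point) 48.89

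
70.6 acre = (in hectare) 28.57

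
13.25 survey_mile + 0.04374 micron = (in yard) 2.332e+04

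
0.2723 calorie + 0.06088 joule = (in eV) 7.491e+18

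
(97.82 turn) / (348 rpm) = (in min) 0.2811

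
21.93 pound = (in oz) 350.9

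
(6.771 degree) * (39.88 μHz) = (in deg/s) 0.00027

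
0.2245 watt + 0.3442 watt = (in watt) 0.5687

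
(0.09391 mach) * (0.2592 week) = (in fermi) 5.013e+21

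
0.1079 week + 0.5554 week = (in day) 4.643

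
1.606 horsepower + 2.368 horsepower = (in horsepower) 3.974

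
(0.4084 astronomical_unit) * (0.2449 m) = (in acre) 3.697e+06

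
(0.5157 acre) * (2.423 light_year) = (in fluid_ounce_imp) 1.684e+24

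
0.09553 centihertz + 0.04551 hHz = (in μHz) 4.552e+06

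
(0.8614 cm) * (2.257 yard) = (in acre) 4.393e-06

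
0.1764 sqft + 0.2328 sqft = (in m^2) 0.03802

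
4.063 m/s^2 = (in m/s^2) 4.063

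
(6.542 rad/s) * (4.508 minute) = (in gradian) 1.126e+05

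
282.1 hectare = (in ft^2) 3.036e+07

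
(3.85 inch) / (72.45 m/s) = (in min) 2.25e-05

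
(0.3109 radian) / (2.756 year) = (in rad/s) 3.577e-09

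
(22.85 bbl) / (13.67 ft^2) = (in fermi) 2.861e+15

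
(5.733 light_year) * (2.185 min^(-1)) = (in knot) 3.839e+15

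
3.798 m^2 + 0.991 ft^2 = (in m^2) 3.89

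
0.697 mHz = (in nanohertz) 6.97e+05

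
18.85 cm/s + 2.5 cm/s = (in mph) 0.4776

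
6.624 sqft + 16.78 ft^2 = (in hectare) 0.0002174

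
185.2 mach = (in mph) 1.411e+05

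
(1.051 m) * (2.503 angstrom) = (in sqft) 2.832e-09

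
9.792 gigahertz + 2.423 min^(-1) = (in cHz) 9.792e+11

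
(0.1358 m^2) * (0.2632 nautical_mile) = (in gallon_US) 1.749e+04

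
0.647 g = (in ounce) 0.02282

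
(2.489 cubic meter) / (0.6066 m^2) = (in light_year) 4.337e-16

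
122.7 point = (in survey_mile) 2.69e-05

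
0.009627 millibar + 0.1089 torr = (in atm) 0.0001528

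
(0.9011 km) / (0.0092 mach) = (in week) 0.0004756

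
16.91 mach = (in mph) 1.288e+04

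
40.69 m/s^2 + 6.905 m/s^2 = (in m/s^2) 47.59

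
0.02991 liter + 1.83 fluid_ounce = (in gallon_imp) 0.01848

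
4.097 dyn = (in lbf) 9.21e-06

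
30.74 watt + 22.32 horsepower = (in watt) 1.667e+04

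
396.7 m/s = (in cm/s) 3.967e+04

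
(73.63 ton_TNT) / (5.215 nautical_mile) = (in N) 3.19e+07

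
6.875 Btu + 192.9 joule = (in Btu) 7.058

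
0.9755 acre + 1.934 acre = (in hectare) 1.177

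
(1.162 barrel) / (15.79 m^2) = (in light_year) 1.237e-18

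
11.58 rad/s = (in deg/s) 663.5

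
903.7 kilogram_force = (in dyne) 8.862e+08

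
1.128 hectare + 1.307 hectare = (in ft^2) 2.621e+05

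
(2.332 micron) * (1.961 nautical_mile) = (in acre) 2.093e-06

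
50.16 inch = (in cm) 127.4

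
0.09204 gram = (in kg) 9.204e-05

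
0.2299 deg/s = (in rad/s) 0.004013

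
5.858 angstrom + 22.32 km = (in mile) 13.87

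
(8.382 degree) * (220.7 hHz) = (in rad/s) 3229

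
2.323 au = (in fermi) 3.475e+26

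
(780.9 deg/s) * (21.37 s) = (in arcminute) 1.001e+06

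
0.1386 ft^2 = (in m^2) 0.01288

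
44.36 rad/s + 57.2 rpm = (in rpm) 480.8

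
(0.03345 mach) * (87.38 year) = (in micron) 3.139e+16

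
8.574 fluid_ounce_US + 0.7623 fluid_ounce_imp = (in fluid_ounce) 9.306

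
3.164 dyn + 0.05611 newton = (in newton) 0.05614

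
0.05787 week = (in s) 3.5e+04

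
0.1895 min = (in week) 1.88e-05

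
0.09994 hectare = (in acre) 0.247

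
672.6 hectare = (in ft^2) 7.24e+07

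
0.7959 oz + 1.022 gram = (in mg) 2.359e+04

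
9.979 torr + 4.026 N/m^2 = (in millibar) 13.34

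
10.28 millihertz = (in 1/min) 0.6168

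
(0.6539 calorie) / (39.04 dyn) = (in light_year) 7.407e-13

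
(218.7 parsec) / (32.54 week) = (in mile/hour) 7.67e+11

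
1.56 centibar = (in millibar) 15.6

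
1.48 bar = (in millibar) 1480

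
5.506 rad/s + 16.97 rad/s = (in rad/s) 22.48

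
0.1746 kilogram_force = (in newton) 1.712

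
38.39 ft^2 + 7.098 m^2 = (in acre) 0.002635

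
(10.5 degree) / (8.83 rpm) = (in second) 0.1982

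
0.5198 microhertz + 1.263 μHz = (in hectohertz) 1.783e-08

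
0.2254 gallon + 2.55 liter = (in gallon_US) 0.899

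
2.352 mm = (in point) 6.667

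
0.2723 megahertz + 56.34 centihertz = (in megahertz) 0.2723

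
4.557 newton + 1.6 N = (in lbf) 1.384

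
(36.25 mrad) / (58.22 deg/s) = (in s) 0.03567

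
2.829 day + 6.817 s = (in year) 0.007751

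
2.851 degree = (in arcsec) 1.026e+04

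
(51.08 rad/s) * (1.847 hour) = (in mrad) 3.396e+08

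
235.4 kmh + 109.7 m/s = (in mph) 391.7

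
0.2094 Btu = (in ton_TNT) 5.28e-08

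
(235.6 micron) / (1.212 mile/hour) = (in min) 7.247e-06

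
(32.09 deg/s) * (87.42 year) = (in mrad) 1.544e+12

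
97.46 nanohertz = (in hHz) 9.746e-10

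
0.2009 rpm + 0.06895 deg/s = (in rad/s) 0.02224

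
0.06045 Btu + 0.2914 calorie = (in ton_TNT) 1.553e-08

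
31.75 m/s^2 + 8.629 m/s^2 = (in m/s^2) 40.38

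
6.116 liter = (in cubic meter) 0.006116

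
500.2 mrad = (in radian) 0.5002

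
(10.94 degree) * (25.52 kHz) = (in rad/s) 4873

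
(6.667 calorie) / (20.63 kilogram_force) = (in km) 0.0001379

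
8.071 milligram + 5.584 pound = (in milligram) 2.533e+06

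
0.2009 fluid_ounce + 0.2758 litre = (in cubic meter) 0.0002817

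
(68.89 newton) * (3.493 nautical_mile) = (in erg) 4.457e+12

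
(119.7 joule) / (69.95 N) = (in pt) 4851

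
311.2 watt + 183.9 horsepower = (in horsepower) 184.3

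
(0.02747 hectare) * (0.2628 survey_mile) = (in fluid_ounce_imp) 4.089e+09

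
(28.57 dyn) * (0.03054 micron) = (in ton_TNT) 2.085e-21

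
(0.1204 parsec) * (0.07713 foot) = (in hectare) 8.734e+09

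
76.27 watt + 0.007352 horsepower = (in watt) 81.75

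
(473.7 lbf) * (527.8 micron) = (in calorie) 0.2658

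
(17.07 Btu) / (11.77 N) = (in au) 1.023e-08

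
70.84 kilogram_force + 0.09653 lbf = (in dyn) 6.951e+07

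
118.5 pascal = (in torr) 0.8888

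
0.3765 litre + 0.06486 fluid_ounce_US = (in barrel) 0.00238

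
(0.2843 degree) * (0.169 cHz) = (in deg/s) 0.0004805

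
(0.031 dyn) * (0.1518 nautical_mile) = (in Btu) 8.26e-08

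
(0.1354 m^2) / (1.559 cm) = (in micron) 8.685e+06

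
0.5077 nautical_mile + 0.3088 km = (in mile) 0.7761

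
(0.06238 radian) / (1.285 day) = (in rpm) 5.365e-06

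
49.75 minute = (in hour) 0.8292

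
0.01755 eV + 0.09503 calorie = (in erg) 3.976e+06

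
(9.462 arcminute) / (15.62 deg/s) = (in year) 3.201e-10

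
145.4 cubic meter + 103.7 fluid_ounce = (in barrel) 914.6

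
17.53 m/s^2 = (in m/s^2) 17.53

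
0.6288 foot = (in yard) 0.2096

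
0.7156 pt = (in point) 0.7156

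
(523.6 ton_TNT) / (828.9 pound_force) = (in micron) 5.942e+14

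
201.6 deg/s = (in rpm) 33.6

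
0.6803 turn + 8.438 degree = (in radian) 4.422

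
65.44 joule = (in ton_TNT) 1.564e-08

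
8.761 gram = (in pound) 0.01931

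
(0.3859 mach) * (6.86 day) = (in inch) 3.066e+09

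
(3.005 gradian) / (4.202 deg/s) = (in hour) 0.0001788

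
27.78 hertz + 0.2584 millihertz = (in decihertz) 277.8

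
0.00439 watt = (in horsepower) 5.887e-06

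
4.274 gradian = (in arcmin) 230.8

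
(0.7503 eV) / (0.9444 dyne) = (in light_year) 1.345e-30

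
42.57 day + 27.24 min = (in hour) 1022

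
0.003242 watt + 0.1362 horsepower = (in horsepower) 0.1362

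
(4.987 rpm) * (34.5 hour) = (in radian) 6.486e+04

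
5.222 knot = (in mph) 6.009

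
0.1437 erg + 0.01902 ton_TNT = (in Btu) 7.543e+04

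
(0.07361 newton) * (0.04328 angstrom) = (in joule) 3.186e-13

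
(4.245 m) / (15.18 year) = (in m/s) 8.867e-09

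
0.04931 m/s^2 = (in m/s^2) 0.04931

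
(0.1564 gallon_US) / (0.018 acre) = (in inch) 0.00032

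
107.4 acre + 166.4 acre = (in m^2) 1.108e+06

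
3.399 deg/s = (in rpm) 0.5665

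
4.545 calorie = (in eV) 1.187e+20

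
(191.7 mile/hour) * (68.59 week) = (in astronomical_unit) 0.02376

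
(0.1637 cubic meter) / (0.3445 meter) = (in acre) 0.0001174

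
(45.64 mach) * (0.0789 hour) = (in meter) 4.414e+06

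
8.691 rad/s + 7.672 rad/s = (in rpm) 156.3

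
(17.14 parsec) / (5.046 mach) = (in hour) 8.551e+10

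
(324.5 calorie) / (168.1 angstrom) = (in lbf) 1.816e+10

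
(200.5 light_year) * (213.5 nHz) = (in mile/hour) 9.059e+11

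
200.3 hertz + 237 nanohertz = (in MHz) 0.0002003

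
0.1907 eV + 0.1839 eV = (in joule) 6.002e-20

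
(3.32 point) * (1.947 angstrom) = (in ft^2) 2.455e-12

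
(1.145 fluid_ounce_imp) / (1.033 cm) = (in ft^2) 0.0339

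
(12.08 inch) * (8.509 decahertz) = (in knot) 50.75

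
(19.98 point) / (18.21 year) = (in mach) 3.605e-14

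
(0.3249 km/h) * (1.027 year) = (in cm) 2.923e+08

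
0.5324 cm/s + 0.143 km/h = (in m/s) 0.04505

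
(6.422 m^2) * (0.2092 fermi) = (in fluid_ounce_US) 4.543e-11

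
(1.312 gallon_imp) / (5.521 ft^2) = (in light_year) 1.229e-18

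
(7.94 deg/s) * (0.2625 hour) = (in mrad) 1.31e+05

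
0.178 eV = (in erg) 2.852e-13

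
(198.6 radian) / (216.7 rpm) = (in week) 1.447e-05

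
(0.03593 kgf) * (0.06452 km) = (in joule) 22.73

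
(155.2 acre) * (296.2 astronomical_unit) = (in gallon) 7.352e+21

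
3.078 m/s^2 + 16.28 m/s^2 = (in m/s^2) 19.36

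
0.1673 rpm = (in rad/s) 0.01752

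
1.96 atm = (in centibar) 198.6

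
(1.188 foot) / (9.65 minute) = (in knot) 0.001216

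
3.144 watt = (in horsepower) 0.004216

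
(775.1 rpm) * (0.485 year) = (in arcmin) 4.268e+12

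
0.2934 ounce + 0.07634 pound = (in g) 42.94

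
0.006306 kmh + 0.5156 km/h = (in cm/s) 14.5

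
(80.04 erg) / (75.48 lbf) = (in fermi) 2.384e+07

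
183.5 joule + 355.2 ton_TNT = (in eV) 9.276e+30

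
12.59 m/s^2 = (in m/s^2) 12.59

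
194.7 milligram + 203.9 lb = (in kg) 92.49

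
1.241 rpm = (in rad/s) 0.13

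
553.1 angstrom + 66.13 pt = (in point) 66.13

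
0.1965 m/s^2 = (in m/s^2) 0.1965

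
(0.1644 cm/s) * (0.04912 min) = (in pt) 13.73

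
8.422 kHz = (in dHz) 8.422e+04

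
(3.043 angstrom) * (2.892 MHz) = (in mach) 2.585e-06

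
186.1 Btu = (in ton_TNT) 4.693e-05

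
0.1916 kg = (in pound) 0.4224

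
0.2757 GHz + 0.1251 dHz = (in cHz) 2.757e+10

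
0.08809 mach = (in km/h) 108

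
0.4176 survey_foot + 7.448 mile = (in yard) 1.311e+04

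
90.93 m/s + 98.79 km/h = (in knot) 230.1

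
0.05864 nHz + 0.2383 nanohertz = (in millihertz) 2.969e-07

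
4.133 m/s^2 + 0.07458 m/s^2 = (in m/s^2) 4.208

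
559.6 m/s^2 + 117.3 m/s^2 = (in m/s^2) 676.9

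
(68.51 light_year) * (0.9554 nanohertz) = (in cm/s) 6.192e+10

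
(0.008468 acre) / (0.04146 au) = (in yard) 6.042e-09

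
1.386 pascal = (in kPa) 0.001386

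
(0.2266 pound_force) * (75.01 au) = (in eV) 7.06e+31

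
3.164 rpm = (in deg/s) 18.98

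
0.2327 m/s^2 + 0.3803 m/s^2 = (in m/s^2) 0.613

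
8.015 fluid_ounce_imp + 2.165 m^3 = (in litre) 2165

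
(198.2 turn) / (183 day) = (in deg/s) 0.004513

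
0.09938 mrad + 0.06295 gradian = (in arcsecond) 224.5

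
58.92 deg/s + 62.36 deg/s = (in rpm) 20.21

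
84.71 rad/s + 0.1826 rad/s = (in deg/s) 4864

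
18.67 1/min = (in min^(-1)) 18.67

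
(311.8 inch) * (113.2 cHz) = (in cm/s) 896.5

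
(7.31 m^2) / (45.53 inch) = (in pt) 1.792e+04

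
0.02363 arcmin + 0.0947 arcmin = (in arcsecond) 7.1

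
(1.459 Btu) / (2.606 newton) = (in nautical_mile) 0.3189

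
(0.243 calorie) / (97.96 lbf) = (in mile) 1.45e-06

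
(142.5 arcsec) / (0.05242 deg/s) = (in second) 0.7551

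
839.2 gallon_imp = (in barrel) 24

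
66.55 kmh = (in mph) 41.35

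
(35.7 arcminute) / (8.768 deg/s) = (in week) 1.122e-07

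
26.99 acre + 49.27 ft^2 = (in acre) 26.99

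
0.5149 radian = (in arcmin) 1770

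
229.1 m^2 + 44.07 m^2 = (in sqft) 2940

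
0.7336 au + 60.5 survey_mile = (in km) 1.097e+08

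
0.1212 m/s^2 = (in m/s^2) 0.1212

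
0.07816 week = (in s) 4.727e+04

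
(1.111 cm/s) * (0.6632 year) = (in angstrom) 2.324e+15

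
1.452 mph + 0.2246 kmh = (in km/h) 2.561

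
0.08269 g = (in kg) 8.269e-05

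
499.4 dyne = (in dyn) 499.4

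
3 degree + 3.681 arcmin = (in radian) 0.05343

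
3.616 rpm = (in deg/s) 21.7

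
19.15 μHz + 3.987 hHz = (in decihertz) 3987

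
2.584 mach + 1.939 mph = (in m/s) 880.7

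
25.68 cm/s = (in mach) 0.0007542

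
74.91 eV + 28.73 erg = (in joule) 2.873e-06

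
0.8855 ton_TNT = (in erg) 3.705e+16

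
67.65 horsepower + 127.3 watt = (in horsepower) 67.82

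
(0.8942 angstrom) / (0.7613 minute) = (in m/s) 1.958e-12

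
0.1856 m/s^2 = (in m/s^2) 0.1856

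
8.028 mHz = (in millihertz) 8.028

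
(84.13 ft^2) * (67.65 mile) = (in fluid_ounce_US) 2.877e+10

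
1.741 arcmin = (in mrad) 0.5064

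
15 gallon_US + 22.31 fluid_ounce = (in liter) 57.44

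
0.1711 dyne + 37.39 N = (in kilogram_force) 3.813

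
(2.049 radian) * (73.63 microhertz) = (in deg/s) 0.008644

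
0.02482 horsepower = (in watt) 18.51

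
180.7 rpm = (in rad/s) 18.92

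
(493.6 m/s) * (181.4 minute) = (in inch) 2.115e+08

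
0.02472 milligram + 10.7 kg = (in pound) 23.59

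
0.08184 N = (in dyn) 8184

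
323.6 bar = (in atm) 319.4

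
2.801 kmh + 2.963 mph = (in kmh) 7.569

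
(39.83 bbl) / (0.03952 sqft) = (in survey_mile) 1.072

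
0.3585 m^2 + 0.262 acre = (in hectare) 0.1061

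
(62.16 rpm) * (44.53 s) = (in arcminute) 9.965e+05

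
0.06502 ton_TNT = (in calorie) 6.502e+07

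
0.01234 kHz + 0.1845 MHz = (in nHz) 1.845e+14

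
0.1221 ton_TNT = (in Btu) 4.842e+05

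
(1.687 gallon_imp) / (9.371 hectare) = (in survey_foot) 2.685e-07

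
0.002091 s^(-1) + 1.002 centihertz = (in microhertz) 1.211e+04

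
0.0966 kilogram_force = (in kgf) 0.0966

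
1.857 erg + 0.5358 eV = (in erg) 1.857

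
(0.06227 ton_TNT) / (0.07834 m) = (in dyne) 3.326e+14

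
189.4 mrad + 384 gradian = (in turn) 0.9901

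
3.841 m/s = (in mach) 0.01128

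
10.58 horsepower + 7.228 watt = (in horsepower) 10.59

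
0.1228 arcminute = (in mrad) 0.03572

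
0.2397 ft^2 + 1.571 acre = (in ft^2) 6.843e+04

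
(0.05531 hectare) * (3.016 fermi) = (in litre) 1.668e-09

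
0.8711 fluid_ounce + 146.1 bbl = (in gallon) 6136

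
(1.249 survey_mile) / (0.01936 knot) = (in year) 0.0064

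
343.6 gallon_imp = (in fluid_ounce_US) 5.282e+04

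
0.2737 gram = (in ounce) 0.009654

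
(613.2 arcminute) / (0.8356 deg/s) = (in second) 12.23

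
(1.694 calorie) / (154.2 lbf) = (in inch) 0.4068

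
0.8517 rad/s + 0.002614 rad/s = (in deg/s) 48.95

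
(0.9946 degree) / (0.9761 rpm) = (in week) 2.808e-07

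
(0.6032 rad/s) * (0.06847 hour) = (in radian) 148.7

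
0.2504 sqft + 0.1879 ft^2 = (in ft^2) 0.4383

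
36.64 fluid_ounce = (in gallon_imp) 0.2384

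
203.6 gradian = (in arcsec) 6.597e+05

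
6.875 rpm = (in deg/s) 41.25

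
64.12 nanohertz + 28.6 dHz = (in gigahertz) 2.86e-09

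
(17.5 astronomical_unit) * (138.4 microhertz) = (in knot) 7.043e+08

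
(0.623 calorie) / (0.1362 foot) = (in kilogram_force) 6.403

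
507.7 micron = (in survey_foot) 0.001666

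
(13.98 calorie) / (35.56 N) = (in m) 1.645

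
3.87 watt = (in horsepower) 0.00519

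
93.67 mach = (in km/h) 1.148e+05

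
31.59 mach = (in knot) 2.091e+04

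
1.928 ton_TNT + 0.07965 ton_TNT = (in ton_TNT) 2.008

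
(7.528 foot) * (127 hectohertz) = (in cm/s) 2.914e+06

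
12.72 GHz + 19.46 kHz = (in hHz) 1.272e+08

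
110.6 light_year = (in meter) 1.046e+18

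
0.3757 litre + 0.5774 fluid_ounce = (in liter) 0.3928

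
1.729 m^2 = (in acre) 0.0004272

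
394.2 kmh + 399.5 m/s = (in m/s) 509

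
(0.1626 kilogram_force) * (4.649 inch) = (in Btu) 0.0001785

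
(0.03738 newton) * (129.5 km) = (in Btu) 4.588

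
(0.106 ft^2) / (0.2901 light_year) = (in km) 3.588e-21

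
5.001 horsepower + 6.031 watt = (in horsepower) 5.009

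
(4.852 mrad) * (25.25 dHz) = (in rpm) 0.117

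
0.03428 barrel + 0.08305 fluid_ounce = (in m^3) 0.005453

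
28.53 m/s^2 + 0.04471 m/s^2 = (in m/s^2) 28.57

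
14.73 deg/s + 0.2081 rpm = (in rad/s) 0.2789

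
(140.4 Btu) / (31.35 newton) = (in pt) 1.339e+07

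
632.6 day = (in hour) 1.518e+04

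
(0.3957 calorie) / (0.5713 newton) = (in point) 8215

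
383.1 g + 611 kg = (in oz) 2.157e+04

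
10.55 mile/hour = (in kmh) 16.98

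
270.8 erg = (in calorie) 6.472e-06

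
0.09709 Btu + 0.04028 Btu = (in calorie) 34.64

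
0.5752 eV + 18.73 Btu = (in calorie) 4723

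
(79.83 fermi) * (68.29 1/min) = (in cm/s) 9.086e-12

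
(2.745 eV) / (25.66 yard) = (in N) 1.874e-20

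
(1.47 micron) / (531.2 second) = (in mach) 8.127e-12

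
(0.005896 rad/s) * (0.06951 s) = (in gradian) 0.02609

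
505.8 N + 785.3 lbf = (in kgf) 407.8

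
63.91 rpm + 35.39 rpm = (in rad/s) 10.4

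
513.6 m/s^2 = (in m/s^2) 513.6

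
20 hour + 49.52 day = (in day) 50.35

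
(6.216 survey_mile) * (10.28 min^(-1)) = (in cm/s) 1.714e+05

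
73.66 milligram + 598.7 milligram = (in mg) 672.4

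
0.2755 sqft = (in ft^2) 0.2755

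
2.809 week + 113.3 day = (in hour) 3191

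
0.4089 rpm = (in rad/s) 0.04282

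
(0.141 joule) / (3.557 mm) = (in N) 39.64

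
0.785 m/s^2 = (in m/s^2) 0.785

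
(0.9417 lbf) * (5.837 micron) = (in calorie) 5.844e-06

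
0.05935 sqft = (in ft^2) 0.05935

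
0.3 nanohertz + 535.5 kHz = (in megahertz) 0.5355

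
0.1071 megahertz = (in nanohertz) 1.071e+14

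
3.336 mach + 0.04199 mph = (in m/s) 1136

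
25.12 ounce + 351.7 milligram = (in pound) 1.571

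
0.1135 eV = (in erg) 1.818e-13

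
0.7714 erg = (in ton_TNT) 1.844e-17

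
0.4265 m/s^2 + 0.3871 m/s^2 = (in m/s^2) 0.8136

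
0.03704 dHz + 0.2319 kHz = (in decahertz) 23.19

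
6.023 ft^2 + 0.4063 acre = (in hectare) 0.1645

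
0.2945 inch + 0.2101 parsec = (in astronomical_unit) 4.334e+04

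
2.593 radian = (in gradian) 165.1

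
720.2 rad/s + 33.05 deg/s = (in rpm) 6883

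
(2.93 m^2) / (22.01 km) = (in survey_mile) 8.272e-08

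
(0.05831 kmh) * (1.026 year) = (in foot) 1.719e+06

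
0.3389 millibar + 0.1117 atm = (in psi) 1.646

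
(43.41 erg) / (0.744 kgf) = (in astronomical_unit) 3.977e-18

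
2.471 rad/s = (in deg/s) 141.6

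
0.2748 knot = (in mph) 0.3162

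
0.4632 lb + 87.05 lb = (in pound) 87.51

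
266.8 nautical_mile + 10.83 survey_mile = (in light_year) 5.407e-11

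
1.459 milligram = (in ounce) 5.146e-05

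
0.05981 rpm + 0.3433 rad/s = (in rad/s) 0.3496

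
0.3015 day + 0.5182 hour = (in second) 2.792e+04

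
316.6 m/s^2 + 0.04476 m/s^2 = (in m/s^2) 316.6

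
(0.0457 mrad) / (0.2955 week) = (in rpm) 2.442e-09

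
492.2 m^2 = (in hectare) 0.04922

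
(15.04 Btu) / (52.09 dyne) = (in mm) 3.046e+10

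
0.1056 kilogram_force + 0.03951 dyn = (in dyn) 1.036e+05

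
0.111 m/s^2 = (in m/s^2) 0.111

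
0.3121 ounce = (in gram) 8.848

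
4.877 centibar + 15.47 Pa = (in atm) 0.04828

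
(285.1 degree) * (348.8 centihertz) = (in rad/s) 17.36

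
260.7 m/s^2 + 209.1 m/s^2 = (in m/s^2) 469.8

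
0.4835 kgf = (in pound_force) 1.066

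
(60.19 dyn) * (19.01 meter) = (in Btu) 1.085e-05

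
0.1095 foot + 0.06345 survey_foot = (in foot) 0.173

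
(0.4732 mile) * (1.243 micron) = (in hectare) 9.466e-08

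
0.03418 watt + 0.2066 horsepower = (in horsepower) 0.2066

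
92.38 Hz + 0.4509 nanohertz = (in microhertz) 9.238e+07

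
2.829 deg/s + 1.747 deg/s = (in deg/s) 4.576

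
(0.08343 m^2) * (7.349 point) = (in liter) 0.2163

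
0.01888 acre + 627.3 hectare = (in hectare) 627.3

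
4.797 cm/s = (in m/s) 0.04797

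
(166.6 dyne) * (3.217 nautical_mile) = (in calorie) 2.372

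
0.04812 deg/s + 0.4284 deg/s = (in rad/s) 0.008317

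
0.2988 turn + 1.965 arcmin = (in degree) 107.6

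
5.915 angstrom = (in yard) 6.469e-10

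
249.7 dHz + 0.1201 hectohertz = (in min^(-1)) 2219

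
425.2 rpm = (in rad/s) 44.53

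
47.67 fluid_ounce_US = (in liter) 1.41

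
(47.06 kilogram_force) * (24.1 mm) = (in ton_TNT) 2.658e-09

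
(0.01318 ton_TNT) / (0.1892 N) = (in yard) 3.187e+08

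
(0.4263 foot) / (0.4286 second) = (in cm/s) 30.32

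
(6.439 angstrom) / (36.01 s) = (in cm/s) 1.788e-09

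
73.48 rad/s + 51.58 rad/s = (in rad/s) 125.1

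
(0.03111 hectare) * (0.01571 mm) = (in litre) 4.887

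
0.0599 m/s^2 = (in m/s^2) 0.0599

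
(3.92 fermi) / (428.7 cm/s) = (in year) 2.9e-23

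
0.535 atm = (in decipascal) 5.421e+05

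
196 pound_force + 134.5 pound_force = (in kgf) 149.9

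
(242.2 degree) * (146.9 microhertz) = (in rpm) 0.00593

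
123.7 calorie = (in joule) 517.6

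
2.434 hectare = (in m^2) 2.434e+04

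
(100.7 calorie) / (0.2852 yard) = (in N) 1616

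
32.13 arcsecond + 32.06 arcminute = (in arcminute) 32.6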